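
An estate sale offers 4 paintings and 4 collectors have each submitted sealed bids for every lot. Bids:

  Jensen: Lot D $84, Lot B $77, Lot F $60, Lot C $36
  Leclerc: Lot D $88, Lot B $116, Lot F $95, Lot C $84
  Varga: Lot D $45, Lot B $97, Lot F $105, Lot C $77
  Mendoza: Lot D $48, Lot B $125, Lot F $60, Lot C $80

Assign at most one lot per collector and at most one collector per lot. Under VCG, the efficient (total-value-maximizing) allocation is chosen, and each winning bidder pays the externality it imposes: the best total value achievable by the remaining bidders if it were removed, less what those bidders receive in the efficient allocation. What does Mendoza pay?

Mendoza pays $32.

Efficient allocation: Jensen→Lot D ($84), Leclerc→Lot C ($84), Varga→Lot F ($105), Mendoza→Lot B ($125); total welfare W = $398.
Mendoza receives Lot B at value $125, so the others get W − 125 = $273.
Without Mendoza: best allocation of the remaining 3 bidders over all 4 lots is Jensen→Lot D ($84), Leclerc→Lot B ($116), Varga→Lot F ($105), total $305.
VCG payment = (others' best without Mendoza) − (others' welfare with Mendoza) = 305 − 273 = $32.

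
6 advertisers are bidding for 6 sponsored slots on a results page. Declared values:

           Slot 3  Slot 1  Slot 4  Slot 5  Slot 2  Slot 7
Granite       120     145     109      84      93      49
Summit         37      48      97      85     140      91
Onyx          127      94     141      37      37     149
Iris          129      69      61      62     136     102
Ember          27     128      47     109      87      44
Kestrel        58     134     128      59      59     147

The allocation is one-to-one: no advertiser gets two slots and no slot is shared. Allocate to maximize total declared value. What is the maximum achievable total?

Max total: $811

Optimal: Granite→Slot 1 ($145), Summit→Slot 2 ($140), Onyx→Slot 4 ($141), Iris→Slot 3 ($129), Ember→Slot 5 ($109), Kestrel→Slot 7 ($147) — total 145+140+141+129+109+147 = $811.
Row-greedy (each advertiser in turn takes its best remaining slot) gives $800, worse by 11.
Checked against all permutations: $811 is optimal.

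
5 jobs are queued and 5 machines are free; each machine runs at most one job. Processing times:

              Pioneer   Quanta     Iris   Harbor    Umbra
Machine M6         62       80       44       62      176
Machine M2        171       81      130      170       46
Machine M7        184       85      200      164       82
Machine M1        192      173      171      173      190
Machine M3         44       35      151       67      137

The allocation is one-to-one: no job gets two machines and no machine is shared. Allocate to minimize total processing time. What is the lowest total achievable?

Optimal: Pioneer→Machine M3 (44 min), Quanta→Machine M7 (85 min), Iris→Machine M6 (44 min), Harbor→Machine M1 (173 min), Umbra→Machine M2 (46 min) — total 44+85+44+173+46 = 392 min.
Min-entry greedy (repeatedly take the single cheapest remaining cell) gives 481 min, worse by 89.
Next-best assignment: Pioneer→Machine M3, Quanta→Machine M7, Iris→Machine M1, Harbor→Machine M6, Umbra→Machine M2 = 408 min.
Swapping Harbor↔Quanta (Harbor→Machine M7 164 min, Quanta→Machine M1 173 min) adds 79.

Min total: 392 min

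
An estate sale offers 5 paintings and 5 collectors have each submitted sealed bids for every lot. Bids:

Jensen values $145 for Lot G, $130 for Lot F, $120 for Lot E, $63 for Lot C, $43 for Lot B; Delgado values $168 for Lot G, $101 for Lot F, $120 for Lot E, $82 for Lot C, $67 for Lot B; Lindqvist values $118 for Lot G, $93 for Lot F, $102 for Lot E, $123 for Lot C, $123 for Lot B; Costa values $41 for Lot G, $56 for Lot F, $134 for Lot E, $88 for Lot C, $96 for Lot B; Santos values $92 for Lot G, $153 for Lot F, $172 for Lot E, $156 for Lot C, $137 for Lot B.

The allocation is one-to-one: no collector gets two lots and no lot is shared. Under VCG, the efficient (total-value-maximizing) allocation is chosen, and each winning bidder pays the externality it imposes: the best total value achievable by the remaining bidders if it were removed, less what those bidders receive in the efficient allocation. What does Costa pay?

Efficient allocation: Jensen→Lot F ($130), Delgado→Lot G ($168), Lindqvist→Lot B ($123), Costa→Lot E ($134), Santos→Lot C ($156); total welfare W = $711.
Costa receives Lot E at value $134, so the others get W − 134 = $577.
Without Costa: best allocation of the remaining 4 bidders over all 5 lots is Jensen→Lot F ($130), Delgado→Lot G ($168), Lindqvist→Lot C ($123), Santos→Lot E ($172), total $593.
VCG payment = (others' best without Costa) − (others' welfare with Costa) = 593 − 577 = $16.

Costa pays $16.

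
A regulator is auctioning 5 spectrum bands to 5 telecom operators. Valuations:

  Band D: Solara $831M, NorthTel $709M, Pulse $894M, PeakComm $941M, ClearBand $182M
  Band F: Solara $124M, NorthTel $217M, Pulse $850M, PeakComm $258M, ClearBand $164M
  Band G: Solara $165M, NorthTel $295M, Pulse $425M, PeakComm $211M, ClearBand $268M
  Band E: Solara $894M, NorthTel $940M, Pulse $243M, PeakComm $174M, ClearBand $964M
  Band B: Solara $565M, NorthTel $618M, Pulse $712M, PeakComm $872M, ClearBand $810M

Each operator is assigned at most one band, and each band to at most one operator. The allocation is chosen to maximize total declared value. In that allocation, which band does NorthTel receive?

Optimal: Solara→Band D ($831M), NorthTel→Band G ($295M), Pulse→Band F ($850M), PeakComm→Band B ($872M), ClearBand→Band E ($964M) — total 831+295+850+872+964 = $3812M.
Column-greedy (each band in turn goes to its best remaining operator) gives $3615M, worse by 197.
Next-best assignment: Solara→Band E, NorthTel→Band G, Pulse→Band F, PeakComm→Band D, ClearBand→Band B = $3790M.
Swapping PeakComm↔Solara (PeakComm→Band D $941M, Solara→Band B $565M) loses 197.
NorthTel's own top band is Band E ($940M), but forcing NorthTel→Band E and reassigning the rest optimally gives only $3761M — worse by 51.

NorthTel receives Band G.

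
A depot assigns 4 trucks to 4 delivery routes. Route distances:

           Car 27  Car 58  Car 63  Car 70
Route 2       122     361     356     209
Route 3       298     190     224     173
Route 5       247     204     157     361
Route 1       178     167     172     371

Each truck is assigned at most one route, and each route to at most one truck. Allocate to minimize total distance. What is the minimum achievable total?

This is a one-to-one assignment (minimum-cost bipartite matching).
Optimal: Car 27→Route 2 (122 km), Car 58→Route 1 (167 km), Car 63→Route 5 (157 km), Car 70→Route 3 (173 km) — total 122+167+157+173 = 619 km.
No other one-to-one assignment undercuts 619 km.

Min total: 619 km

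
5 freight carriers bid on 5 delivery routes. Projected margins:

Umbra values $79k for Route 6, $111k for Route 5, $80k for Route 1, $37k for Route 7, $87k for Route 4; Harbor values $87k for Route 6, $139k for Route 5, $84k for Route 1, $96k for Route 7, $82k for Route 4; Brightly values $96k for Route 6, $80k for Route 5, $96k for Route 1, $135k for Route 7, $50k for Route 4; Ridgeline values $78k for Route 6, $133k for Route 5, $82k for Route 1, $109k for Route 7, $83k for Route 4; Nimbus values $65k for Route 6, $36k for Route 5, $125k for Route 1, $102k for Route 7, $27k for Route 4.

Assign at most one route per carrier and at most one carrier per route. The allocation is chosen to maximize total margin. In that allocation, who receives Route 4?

Umbra receives Route 4.

This is a one-to-one assignment (maximum-weight bipartite matching).
Optimal: Umbra→Route 4 ($87k), Harbor→Route 6 ($87k), Brightly→Route 7 ($135k), Ridgeline→Route 5 ($133k), Nimbus→Route 1 ($125k) — total 87+87+135+133+125 = $567k.
Row-greedy (each carrier in turn takes its best remaining route) gives $511k, worse by 56.
Next-best assignment: Umbra→Route 4, Harbor→Route 5, Brightly→Route 7, Ridgeline→Route 6, Nimbus→Route 1 = $564k.
No other one-to-one assignment exceeds $567k.
Umbra's own top route is Route 5 ($111k), but forcing Umbra→Route 5 and reassigning the rest optimally gives only $541k — worse by 26.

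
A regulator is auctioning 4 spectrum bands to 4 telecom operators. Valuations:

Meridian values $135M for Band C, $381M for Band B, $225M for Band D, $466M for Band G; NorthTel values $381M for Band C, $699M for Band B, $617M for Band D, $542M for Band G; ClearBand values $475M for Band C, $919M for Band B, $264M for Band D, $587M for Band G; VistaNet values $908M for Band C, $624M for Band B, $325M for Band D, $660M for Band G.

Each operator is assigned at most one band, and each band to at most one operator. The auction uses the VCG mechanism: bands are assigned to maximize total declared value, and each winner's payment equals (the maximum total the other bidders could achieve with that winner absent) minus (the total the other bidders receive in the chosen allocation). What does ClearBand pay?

ClearBand pays $82M.

Efficient allocation: Meridian→Band G ($466M), NorthTel→Band D ($617M), ClearBand→Band B ($919M), VistaNet→Band C ($908M); total welfare W = $2910M.
ClearBand receives Band B at value $919M, so the others get W − 919 = $1991M.
Without ClearBand: best allocation of the remaining 3 bidders over all 4 bands is Meridian→Band G ($466M), NorthTel→Band B ($699M), VistaNet→Band C ($908M), total $2073M.
VCG payment = (others' best without ClearBand) − (others' welfare with ClearBand) = 2073 − 1991 = $82M.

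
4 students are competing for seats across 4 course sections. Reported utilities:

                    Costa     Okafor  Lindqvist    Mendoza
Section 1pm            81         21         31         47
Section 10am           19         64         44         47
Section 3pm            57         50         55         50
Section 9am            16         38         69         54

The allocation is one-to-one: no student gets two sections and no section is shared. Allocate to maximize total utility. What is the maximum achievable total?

Maximum total: 264 points

Treat this as an assignment problem: match each student to one section.
Optimal: Costa→Section 1pm (81 points), Okafor→Section 10am (64 points), Lindqvist→Section 9am (69 points), Mendoza→Section 3pm (50 points) — total 81+64+69+50 = 264 points.
Column-greedy (each section in turn goes to its best remaining student) gives 254 points, worse by 10.
Checked against all permutations: 264 points is optimal.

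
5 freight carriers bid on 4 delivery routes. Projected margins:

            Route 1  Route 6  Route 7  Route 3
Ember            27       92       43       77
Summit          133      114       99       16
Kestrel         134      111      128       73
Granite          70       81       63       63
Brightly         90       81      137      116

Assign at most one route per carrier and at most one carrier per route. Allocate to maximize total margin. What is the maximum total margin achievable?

This is the linear assignment problem.
Optimal: Summit→Route 1 ($133k), Ember→Route 6 ($92k), Kestrel→Route 7 ($128k), Brightly→Route 3 ($116k) — total 133+92+128+116 = $469k.
Row-greedy (each carrier in turn takes its best remaining route) gives $416k, worse by 53.
Swapping Brightly↔Kestrel (Brightly→Route 7 $137k, Kestrel→Route 3 $73k) loses 34.
No other one-to-one assignment exceeds $469k.

Max total: $469k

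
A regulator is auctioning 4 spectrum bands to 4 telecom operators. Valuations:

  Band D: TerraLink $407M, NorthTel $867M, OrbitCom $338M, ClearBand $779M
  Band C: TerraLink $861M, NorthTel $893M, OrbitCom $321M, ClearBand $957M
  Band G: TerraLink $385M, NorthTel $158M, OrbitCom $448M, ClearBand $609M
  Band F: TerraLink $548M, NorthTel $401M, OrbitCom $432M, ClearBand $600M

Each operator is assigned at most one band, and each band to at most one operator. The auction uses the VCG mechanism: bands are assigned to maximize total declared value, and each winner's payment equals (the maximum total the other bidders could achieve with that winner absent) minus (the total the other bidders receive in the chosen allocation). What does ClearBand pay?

Efficient allocation: TerraLink→Band F ($548M), NorthTel→Band D ($867M), OrbitCom→Band G ($448M), ClearBand→Band C ($957M); total welfare W = $2820M.
ClearBand receives Band C at value $957M, so the others get W − 957 = $1863M.
Without ClearBand: best allocation of the remaining 3 bidders over all 4 bands is TerraLink→Band C ($861M), NorthTel→Band D ($867M), OrbitCom→Band G ($448M), total $2176M.
VCG payment = (others' best without ClearBand) − (others' welfare with ClearBand) = 2176 − 1863 = $313M.

ClearBand pays $313M.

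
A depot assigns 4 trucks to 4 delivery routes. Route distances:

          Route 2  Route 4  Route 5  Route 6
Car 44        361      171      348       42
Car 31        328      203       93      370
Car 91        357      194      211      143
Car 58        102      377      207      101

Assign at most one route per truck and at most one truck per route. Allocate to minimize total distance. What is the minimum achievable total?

Optimal: Car 44→Route 6 (42 km), Car 31→Route 5 (93 km), Car 91→Route 4 (194 km), Car 58→Route 2 (102 km) — total 42+93+194+102 = 431 km.
Column-greedy (each route in turn goes to its cheapest remaining truck) gives 509 km, worse by 78.
Swapping Car 31↔Car 91 (Car 31→Route 4 203 km, Car 91→Route 5 211 km) adds 127.
No other one-to-one assignment undercuts 431 km.

Minimum total: 431 km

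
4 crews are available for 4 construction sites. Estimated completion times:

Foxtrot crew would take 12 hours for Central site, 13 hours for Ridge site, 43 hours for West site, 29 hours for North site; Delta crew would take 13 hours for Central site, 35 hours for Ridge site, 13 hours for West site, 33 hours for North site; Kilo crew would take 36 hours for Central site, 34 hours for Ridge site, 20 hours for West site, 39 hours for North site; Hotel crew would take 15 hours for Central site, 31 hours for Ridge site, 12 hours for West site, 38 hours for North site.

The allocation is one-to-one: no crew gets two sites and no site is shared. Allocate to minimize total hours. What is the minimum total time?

Min total: 77 hours

This is the linear assignment problem.
Optimal: Foxtrot crew→Ridge site (13 hours), Delta crew→Central site (13 hours), Kilo crew→North site (39 hours), Hotel crew→West site (12 hours) — total 13+13+39+12 = 77 hours.
Column-greedy (each site in turn goes to its cheapest remaining crew) gives 95 hours, worse by 18.
No other one-to-one assignment undercuts 77 hours.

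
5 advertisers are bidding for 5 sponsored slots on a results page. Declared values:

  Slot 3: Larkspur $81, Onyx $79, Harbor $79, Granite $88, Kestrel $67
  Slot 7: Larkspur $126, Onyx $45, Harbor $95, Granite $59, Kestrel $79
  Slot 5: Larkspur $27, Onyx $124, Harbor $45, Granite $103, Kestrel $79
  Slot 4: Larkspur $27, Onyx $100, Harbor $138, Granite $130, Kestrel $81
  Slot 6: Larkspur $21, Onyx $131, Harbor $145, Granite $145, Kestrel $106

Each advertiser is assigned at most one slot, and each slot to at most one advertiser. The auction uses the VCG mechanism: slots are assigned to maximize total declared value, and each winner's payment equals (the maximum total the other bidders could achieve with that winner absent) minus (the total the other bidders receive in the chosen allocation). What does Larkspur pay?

Larkspur pays $12.

Efficient allocation: Larkspur→Slot 7 ($126), Onyx→Slot 5 ($124), Harbor→Slot 4 ($138), Granite→Slot 6 ($145), Kestrel→Slot 3 ($67); total welfare W = $600.
Larkspur receives Slot 7 at value $126, so the others get W − 126 = $474.
Without Larkspur: best allocation of the remaining 4 bidders over all 5 slots is Onyx→Slot 5 ($124), Harbor→Slot 4 ($138), Granite→Slot 6 ($145), Kestrel→Slot 7 ($79), total $486.
VCG payment = (others' best without Larkspur) − (others' welfare with Larkspur) = 486 − 474 = $12.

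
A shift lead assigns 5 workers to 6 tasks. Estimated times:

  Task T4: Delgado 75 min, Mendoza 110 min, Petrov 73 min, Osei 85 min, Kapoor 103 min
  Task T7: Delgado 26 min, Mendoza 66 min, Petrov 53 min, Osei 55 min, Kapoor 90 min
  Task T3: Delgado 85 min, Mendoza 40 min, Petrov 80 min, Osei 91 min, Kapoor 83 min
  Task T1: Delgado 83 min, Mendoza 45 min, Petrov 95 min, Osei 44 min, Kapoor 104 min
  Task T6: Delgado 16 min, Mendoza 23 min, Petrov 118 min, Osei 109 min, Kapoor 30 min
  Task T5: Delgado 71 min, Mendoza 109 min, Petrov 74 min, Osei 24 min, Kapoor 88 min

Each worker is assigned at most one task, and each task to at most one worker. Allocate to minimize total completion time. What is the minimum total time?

This is a one-to-one assignment (minimum-cost bipartite matching).
Optimal: Delgado→Task T7 (26 min), Mendoza→Task T3 (40 min), Petrov→Task T4 (73 min), Osei→Task T5 (24 min), Kapoor→Task T6 (30 min) — total 26+40+73+24+30 = 193 min.
Column-greedy (each task in turn goes to its cheapest remaining worker) gives 213 min, worse by 20.
Next-best assignment: Delgado→Task T7, Mendoza→Task T1, Petrov→Task T4, Osei→Task T5, Kapoor→Task T6 = 198 min.
Swapping Kapoor↔Mendoza (Kapoor→Task T3 83 min, Mendoza→Task T6 23 min) adds 36.
No other one-to-one assignment undercuts 193 min.

Minimum total: 193 min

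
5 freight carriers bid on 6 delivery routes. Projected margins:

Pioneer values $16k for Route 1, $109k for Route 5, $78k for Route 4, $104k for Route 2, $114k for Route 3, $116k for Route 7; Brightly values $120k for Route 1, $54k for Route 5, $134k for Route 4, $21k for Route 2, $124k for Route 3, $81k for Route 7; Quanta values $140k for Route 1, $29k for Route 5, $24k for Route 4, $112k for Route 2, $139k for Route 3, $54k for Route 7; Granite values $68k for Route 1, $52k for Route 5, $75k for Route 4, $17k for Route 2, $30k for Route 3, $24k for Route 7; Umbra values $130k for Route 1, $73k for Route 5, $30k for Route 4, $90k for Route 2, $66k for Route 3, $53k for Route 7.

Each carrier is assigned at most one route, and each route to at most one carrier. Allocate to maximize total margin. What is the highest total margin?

Max total: $571k

Optimal: Pioneer→Route 7 ($116k), Brightly→Route 4 ($134k), Quanta→Route 3 ($139k), Granite→Route 5 ($52k), Umbra→Route 1 ($130k) — total 116+134+139+52+130 = $571k.
Column-greedy (each route in turn goes to its best remaining carrier) gives $503k, worse by 68.
Next-best assignment: Pioneer→Route 2, Brightly→Route 4, Quanta→Route 3, Granite→Route 5, Umbra→Route 1 = $559k.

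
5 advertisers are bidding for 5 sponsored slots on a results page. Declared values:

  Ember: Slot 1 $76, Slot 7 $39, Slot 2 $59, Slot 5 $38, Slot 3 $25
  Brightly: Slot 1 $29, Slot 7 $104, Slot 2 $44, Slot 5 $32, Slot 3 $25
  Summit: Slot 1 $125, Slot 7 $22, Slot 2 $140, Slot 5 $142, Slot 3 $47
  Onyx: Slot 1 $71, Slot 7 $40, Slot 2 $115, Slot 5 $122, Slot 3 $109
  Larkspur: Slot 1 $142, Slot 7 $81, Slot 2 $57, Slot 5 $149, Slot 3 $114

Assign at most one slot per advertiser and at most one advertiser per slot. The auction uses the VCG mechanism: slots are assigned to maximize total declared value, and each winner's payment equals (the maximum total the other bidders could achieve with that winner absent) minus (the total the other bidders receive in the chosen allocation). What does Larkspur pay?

Efficient allocation: Ember→Slot 1 ($76), Brightly→Slot 7 ($104), Summit→Slot 2 ($140), Onyx→Slot 3 ($109), Larkspur→Slot 5 ($149); total welfare W = $578.
Larkspur receives Slot 5 at value $149, so the others get W − 149 = $429.
Without Larkspur: best allocation of the remaining 4 bidders over all 5 slots is Ember→Slot 1 ($76), Brightly→Slot 7 ($104), Summit→Slot 2 ($140), Onyx→Slot 5 ($122), total $442.
VCG payment = (others' best without Larkspur) − (others' welfare with Larkspur) = 442 − 429 = $13.

Larkspur pays $13.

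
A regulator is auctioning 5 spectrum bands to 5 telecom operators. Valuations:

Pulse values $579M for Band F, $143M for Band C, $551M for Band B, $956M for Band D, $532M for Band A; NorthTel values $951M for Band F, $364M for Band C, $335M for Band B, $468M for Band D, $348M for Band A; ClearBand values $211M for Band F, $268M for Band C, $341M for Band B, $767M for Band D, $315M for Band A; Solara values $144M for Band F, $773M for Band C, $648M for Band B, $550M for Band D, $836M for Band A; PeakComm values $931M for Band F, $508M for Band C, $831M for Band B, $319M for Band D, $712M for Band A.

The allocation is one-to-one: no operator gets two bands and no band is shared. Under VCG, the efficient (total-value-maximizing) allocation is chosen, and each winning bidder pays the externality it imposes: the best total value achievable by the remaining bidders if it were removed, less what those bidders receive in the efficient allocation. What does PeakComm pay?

PeakComm pays $82M.

Efficient allocation: Pulse→Band A ($532M), NorthTel→Band F ($951M), ClearBand→Band D ($767M), Solara→Band C ($773M), PeakComm→Band B ($831M); total welfare W = $3854M.
PeakComm receives Band B at value $831M, so the others get W − 831 = $3023M.
Without PeakComm: best allocation of the remaining 4 bidders over all 5 bands is Pulse→Band B ($551M), NorthTel→Band F ($951M), ClearBand→Band D ($767M), Solara→Band A ($836M), total $3105M.
VCG payment = (others' best without PeakComm) − (others' welfare with PeakComm) = 3105 − 3023 = $82M.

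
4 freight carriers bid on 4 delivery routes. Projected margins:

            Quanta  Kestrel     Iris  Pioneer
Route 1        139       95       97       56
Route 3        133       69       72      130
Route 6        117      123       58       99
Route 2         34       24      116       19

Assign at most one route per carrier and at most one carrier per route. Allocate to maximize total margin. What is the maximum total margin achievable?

This is the linear assignment problem.
Optimal: Quanta→Route 1 ($139k), Kestrel→Route 6 ($123k), Iris→Route 2 ($116k), Pioneer→Route 3 ($130k) — total 139+123+116+130 = $508k.
Next-best assignment: Quanta→Route 6, Kestrel→Route 1, Iris→Route 2, Pioneer→Route 3 = $458k.
Swapping Kestrel↔Quanta (Kestrel→Route 1 $95k, Quanta→Route 6 $117k) loses 50.

Max total: $508k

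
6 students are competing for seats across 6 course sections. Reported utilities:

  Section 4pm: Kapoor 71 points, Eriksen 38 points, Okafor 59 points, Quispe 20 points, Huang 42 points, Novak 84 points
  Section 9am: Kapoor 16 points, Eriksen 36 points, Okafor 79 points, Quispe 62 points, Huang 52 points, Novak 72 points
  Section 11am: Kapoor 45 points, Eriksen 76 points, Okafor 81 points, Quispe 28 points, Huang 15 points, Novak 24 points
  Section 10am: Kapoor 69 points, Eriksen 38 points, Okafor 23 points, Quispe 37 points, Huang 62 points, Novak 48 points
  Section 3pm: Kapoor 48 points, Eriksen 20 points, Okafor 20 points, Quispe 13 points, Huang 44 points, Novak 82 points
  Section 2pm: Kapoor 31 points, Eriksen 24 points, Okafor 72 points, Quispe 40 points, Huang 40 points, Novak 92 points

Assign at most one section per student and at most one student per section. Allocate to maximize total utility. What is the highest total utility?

Optimal: Kapoor→Section 4pm (71 points), Eriksen→Section 11am (76 points), Okafor→Section 2pm (72 points), Quispe→Section 9am (62 points), Huang→Section 10am (62 points), Novak→Section 3pm (82 points) — total 71+76+72+62+62+82 = 425 points.
Row-greedy (each student in turn takes its best remaining section) gives 410 points, worse by 15.
Swapping Novak↔Eriksen (Novak→Section 11am 24 points, Eriksen→Section 3pm 20 points) loses 114.
Checked against all permutations: 425 points is optimal.

Maximum total: 425 points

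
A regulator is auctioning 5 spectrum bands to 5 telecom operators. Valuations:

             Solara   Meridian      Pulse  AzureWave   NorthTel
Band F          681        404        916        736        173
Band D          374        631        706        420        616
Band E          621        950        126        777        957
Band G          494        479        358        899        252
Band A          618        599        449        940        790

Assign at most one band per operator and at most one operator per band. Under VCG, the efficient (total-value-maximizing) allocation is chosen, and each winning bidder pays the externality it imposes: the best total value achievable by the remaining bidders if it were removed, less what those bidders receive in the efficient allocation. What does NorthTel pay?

Efficient allocation: Solara→Band F ($681M), Meridian→Band E ($950M), Pulse→Band D ($706M), AzureWave→Band G ($899M), NorthTel→Band A ($790M); total welfare W = $4026M.
NorthTel receives Band A at value $790M, so the others get W − 790 = $3236M.
Without NorthTel: best allocation of the remaining 4 bidders over all 5 bands is Solara→Band A ($618M), Meridian→Band E ($950M), Pulse→Band F ($916M), AzureWave→Band G ($899M), total $3383M.
VCG payment = (others' best without NorthTel) − (others' welfare with NorthTel) = 3383 − 3236 = $147M.

NorthTel pays $147M.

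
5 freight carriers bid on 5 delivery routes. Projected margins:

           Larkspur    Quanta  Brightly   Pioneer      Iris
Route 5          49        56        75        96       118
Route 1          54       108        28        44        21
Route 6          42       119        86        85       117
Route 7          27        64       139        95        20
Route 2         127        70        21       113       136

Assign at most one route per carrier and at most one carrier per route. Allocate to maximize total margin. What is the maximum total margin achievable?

Max total: $587k

Optimal: Larkspur→Route 2 ($127k), Quanta→Route 1 ($108k), Brightly→Route 7 ($139k), Pioneer→Route 5 ($96k), Iris→Route 6 ($117k) — total 127+108+139+96+117 = $587k.
Row-greedy (each carrier in turn takes its best remaining route) gives $502k, worse by 85.
Next-best assignment: Larkspur→Route 2, Quanta→Route 1, Brightly→Route 7, Pioneer→Route 6, Iris→Route 5 = $577k.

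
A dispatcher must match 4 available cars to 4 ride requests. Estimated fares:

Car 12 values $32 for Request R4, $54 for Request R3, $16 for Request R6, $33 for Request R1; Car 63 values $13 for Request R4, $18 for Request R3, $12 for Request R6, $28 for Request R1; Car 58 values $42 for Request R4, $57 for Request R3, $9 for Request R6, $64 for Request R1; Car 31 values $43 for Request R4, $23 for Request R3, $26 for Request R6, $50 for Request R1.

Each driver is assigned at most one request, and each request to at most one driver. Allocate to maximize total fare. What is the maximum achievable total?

Max total: $173

Treat this as an assignment problem: match each driver to one request.
Optimal: Car 12→Request R3 ($54), Car 63→Request R6 ($12), Car 58→Request R1 ($64), Car 31→Request R4 ($43) — total 54+12+64+43 = $173.
Row-greedy (each driver in turn takes its best remaining request) gives $150, worse by 23.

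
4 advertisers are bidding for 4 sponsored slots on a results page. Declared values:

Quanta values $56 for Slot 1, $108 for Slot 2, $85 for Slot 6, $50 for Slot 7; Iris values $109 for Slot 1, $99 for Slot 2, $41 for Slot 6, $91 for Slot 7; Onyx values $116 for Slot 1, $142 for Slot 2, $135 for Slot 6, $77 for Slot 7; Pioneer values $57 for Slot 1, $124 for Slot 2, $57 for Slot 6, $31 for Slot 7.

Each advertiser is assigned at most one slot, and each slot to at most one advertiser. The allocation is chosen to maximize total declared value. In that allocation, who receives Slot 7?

Quanta receives Slot 7.

Treat this as an assignment problem: match each advertiser to one slot.
Optimal: Quanta→Slot 7 ($50), Iris→Slot 1 ($109), Onyx→Slot 6 ($135), Pioneer→Slot 2 ($124) — total 50+109+135+124 = $418.
Row-greedy (each advertiser in turn takes its best remaining slot) gives $383, worse by 35.
Swapping Pioneer↔Quanta (Pioneer→Slot 7 $31, Quanta→Slot 2 $108) loses 35.
Quanta's own top slot is Slot 2 ($108), but forcing Quanta→Slot 2 and reassigning the rest optimally gives only $391 — worse by 27.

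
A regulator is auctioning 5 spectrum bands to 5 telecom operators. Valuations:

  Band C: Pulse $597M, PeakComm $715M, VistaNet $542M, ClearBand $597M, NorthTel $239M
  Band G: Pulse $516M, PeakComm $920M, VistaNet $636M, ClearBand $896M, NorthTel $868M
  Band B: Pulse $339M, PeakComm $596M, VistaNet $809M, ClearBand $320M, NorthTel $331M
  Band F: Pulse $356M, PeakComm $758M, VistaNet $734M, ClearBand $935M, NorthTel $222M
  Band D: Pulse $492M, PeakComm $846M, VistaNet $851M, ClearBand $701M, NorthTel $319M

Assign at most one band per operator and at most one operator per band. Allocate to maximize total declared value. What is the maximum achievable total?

Maximum total: $4055M

Optimal: Pulse→Band C ($597M), PeakComm→Band D ($846M), VistaNet→Band B ($809M), ClearBand→Band F ($935M), NorthTel→Band G ($868M) — total 597+846+809+935+868 = $4055M.
Max-entry greedy (repeatedly take the single best remaining cell) gives $3634M, worse by 421.
Next-best assignment: Pulse→Band C, PeakComm→Band B, VistaNet→Band D, ClearBand→Band F, NorthTel→Band G = $3847M.
Checked against all permutations: $4055M is optimal.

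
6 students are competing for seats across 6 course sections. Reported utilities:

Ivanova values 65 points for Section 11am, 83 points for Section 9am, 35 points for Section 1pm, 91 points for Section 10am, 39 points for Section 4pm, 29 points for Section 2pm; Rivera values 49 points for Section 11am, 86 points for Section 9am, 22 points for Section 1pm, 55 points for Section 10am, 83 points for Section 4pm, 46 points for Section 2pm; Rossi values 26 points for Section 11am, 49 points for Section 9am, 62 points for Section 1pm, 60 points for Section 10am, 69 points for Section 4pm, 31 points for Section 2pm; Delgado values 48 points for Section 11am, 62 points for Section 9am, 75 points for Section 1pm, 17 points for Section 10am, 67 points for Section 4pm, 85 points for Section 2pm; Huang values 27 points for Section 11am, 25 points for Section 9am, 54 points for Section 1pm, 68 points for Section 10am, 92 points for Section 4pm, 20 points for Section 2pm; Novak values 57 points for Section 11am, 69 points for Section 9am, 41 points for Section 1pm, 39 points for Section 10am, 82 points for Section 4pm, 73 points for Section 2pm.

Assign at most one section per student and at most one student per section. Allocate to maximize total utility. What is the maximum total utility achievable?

Max total: 473 points

Treat this as an assignment problem: match each student to one section.
Optimal: Ivanova→Section 10am (91 points), Rivera→Section 9am (86 points), Rossi→Section 1pm (62 points), Delgado→Section 2pm (85 points), Huang→Section 4pm (92 points), Novak→Section 11am (57 points) — total 91+86+62+85+92+57 = 473 points.
Row-greedy (each student in turn takes its best remaining section) gives 442 points, worse by 31.
Next-best assignment: Ivanova→Section 10am, Rivera→Section 9am, Rossi→Section 1pm, Delgado→Section 11am, Huang→Section 4pm, Novak→Section 2pm = 452 points.
Swapping Rossi↔Rivera (Rossi→Section 9am 49 points, Rivera→Section 1pm 22 points) loses 77.
Every other assignment is strictly worse.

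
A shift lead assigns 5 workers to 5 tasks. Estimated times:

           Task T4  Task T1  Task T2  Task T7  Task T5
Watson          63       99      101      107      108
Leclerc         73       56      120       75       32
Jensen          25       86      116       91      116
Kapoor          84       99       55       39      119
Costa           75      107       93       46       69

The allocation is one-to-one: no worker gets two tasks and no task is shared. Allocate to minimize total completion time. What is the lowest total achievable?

Minimum total: 257 min

This is a one-to-one assignment (minimum-cost bipartite matching).
Optimal: Watson→Task T1 (99 min), Leclerc→Task T5 (32 min), Jensen→Task T4 (25 min), Kapoor→Task T2 (55 min), Costa→Task T7 (46 min) — total 99+32+25+55+46 = 257 min.
Column-greedy (each task in turn goes to its cheapest remaining worker) gives 290 min, worse by 33.
Checked against all permutations: 257 min is optimal.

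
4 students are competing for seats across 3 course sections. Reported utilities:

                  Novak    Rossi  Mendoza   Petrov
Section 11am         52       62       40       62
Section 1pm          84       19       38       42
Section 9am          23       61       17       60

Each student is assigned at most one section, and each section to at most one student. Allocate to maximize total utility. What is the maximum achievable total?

Maximum total: 207 points

Optimal: Petrov→Section 11am (62 points), Novak→Section 1pm (84 points), Rossi→Section 9am (61 points) — total 62+84+61 = 207 points.
Row-greedy (each student in turn takes its best remaining section) gives 163 points, worse by 44.
Next-best assignment: Rossi→Section 11am, Novak→Section 1pm, Petrov→Section 9am = 206 points.
Swapping Novak↔Rossi (Novak→Section 9am 23 points, Rossi→Section 1pm 19 points) loses 103.
No other one-to-one assignment exceeds 207 points.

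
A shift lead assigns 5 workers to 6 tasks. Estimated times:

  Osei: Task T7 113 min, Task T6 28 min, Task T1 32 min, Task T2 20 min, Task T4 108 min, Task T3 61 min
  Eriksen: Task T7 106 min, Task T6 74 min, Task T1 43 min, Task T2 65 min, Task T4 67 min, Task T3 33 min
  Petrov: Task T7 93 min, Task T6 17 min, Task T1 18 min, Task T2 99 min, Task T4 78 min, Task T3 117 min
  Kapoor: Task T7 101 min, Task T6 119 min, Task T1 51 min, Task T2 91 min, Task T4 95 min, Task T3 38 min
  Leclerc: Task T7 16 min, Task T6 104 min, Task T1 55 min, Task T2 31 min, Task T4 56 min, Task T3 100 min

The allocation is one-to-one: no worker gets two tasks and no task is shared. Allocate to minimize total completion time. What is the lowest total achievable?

Minimum total: 134 min

Optimal: Osei→Task T2 (20 min), Eriksen→Task T1 (43 min), Petrov→Task T6 (17 min), Kapoor→Task T3 (38 min), Leclerc→Task T7 (16 min) — total 20+43+17+38+16 = 134 min.
Min-entry greedy (repeatedly take the single cheapest remaining cell) gives 137 min, worse by 3.
Next-best assignment: Osei→Task T2, Eriksen→Task T3, Petrov→Task T6, Kapoor→Task T1, Leclerc→Task T7 = 137 min.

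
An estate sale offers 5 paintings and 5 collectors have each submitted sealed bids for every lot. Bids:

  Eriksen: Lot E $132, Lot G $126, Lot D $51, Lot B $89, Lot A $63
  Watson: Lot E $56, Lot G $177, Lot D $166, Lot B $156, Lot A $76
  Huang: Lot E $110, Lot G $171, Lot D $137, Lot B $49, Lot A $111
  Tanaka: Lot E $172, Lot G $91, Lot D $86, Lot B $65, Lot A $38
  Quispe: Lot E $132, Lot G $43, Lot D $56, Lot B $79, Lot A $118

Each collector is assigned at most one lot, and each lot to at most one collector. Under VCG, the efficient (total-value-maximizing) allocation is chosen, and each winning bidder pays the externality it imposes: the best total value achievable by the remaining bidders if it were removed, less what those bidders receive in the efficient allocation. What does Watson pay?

Watson pays $3.

Efficient allocation: Eriksen→Lot B ($89), Watson→Lot D ($166), Huang→Lot G ($171), Tanaka→Lot E ($172), Quispe→Lot A ($118); total welfare W = $716.
Watson receives Lot D at value $166, so the others get W − 166 = $550.
Without Watson: best allocation of the remaining 4 bidders over all 5 lots is Eriksen→Lot G ($126), Huang→Lot D ($137), Tanaka→Lot E ($172), Quispe→Lot A ($118), total $553.
VCG payment = (others' best without Watson) − (others' welfare with Watson) = 553 − 550 = $3.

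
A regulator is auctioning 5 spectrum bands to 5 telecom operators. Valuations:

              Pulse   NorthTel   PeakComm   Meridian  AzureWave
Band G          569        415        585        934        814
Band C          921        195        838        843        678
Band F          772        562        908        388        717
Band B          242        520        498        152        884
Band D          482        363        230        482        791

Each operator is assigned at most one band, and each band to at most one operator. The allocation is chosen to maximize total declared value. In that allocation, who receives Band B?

Treat this as an assignment problem: match each operator to one band.
Optimal: Pulse→Band C ($921M), NorthTel→Band B ($520M), PeakComm→Band F ($908M), Meridian→Band G ($934M), AzureWave→Band D ($791M) — total 921+520+908+934+791 = $4074M.
Column-greedy (each band in turn goes to its best remaining operator) gives $4010M, worse by 64.
Swapping Pulse↔PeakComm (Pulse→Band F $772M, PeakComm→Band C $838M) loses 219.
No other one-to-one assignment exceeds $4074M.
NorthTel's own top band is Band F ($562M), but forcing NorthTel→Band F and reassigning the rest optimally gives only $3706M — worse by 368.

NorthTel receives Band B.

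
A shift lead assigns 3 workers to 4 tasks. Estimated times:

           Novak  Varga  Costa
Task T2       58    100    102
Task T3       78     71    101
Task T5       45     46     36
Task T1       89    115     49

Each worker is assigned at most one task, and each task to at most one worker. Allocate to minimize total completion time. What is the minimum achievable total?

Minimum total: 153 min

Treat this as an assignment problem: match each worker to one task.
Optimal: Novak→Task T2 (58 min), Varga→Task T5 (46 min), Costa→Task T1 (49 min) — total 58+46+49 = 153 min.
Row-greedy (each worker in turn takes its cheapest remaining task) gives 165 min, worse by 12.
Next-best assignment: Novak→Task T2, Varga→Task T3, Costa→Task T5 = 165 min.
Checked against all permutations: 153 min is optimal.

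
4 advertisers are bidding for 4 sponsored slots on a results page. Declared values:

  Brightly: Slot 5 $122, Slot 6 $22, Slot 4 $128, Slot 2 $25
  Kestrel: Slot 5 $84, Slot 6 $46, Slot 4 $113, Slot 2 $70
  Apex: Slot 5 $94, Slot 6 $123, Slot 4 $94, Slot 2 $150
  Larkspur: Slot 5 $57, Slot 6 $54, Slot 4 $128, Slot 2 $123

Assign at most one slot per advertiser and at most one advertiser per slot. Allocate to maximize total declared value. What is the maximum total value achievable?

This is a one-to-one assignment (maximum-weight bipartite matching).
Optimal: Brightly→Slot 5 ($122), Kestrel→Slot 4 ($113), Apex→Slot 6 ($123), Larkspur→Slot 2 ($123) — total 122+113+123+123 = $481.
Column-greedy (each slot in turn goes to its best remaining advertiser) gives $443, worse by 38.
Next-best assignment: Brightly→Slot 4, Kestrel→Slot 5, Apex→Slot 6, Larkspur→Slot 2 = $458.

Max total: $481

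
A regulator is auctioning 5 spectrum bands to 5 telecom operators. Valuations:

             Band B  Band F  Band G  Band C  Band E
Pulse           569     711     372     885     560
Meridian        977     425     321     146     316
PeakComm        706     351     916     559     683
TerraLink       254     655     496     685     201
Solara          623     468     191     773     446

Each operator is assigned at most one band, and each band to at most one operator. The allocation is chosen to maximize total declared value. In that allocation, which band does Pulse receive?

Pulse receives Band E.

Optimal: Pulse→Band E ($560M), Meridian→Band B ($977M), PeakComm→Band G ($916M), TerraLink→Band F ($655M), Solara→Band C ($773M) — total 560+977+916+655+773 = $3881M.
Max-entry greedy (repeatedly take the single best remaining cell) gives $3879M, worse by 2.
Pulse's own top band is Band C ($885M), but forcing Pulse→Band C and reassigning the rest optimally gives only $3879M — worse by 2.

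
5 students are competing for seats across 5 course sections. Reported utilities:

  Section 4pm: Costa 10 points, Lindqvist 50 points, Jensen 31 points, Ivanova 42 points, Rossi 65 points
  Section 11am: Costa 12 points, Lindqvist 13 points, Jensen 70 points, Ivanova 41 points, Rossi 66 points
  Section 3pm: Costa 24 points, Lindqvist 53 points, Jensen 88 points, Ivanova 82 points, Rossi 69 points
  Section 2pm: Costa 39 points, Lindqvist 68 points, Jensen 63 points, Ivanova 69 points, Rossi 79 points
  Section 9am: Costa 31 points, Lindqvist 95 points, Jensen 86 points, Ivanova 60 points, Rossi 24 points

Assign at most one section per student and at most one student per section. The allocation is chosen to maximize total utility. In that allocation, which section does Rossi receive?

Optimal: Costa→Section 2pm (39 points), Lindqvist→Section 9am (95 points), Jensen→Section 11am (70 points), Ivanova→Section 3pm (82 points), Rossi→Section 4pm (65 points) — total 39+95+70+82+65 = 351 points.
Column-greedy (each section in turn goes to its best remaining student) gives 316 points, worse by 35.
Next-best assignment: Costa→Section 4pm, Lindqvist→Section 9am, Jensen→Section 11am, Ivanova→Section 3pm, Rossi→Section 2pm = 336 points.
Swapping Lindqvist↔Rossi (Lindqvist→Section 4pm 50 points, Rossi→Section 9am 24 points) loses 86.
No other one-to-one assignment exceeds 351 points.
Rossi's own top section is Section 2pm (79 points), but forcing Rossi→Section 2pm and reassigning the rest optimally gives only 336 points — worse by 15.

Rossi receives Section 4pm.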